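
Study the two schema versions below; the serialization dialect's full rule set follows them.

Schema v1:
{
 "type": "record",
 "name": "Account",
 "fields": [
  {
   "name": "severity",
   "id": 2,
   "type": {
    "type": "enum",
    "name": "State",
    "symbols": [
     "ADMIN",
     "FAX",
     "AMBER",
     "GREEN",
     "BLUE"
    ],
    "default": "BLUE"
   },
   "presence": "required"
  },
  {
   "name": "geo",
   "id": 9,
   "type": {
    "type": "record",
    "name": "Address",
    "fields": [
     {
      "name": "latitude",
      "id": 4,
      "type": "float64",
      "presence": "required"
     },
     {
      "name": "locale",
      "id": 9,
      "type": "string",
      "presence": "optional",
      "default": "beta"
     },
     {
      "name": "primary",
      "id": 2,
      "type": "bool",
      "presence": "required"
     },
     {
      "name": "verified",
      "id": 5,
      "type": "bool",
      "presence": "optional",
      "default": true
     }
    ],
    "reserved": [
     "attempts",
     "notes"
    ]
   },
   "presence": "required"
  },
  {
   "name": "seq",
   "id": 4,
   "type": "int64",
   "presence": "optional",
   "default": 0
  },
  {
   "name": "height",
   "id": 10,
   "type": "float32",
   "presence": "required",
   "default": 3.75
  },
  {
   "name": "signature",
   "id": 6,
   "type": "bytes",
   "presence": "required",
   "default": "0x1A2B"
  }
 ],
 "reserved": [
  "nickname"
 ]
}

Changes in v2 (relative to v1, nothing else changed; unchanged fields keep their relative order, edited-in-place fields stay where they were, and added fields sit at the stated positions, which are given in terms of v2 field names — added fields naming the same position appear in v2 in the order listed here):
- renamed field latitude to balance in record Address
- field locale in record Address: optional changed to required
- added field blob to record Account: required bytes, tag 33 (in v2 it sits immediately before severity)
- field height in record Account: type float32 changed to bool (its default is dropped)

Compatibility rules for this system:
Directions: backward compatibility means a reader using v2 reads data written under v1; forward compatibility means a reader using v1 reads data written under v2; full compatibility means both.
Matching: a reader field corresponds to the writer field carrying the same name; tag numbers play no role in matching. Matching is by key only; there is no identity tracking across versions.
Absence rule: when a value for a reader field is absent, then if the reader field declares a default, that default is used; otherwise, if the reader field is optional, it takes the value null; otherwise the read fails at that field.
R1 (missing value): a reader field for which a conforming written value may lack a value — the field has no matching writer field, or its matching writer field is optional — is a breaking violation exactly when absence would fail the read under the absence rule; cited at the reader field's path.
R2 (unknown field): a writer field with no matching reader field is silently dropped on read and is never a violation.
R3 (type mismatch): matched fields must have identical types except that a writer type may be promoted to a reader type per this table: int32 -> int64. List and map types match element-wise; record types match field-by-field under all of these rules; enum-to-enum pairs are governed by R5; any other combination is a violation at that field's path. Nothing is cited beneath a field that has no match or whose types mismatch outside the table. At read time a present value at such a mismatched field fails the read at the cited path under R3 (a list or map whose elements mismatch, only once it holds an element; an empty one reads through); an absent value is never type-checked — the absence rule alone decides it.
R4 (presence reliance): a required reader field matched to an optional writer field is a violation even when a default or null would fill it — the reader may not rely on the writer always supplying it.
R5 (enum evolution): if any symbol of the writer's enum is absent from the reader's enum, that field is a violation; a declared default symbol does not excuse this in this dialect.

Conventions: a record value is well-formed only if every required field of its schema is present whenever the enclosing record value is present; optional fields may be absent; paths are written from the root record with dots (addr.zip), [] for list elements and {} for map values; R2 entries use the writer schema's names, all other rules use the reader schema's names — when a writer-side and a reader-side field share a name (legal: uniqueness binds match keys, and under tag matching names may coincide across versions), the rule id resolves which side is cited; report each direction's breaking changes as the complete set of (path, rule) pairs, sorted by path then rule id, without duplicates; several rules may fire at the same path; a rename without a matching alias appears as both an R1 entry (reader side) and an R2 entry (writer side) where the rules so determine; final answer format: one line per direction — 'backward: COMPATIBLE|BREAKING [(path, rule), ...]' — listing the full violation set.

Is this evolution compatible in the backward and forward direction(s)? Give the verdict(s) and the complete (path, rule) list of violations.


backward: BREAKING [(blob, R1), (geo.balance, R1), (geo.locale, R4), (height, R3)]; forward: BREAKING [(geo.latitude, R1), (height, R3)]

each type pair in Account: writer, then reader
backward analysis of Account with v2 as reader and v1 as writer:
  blob: no writer match
  State -> State, writer required: severity aligns to severity
  Address -> Address, writer required: geo aligns to geo
  int64 -> int64, writer optional: seq aligns to seq
  float32 -> bool, writer required: height aligns to height
  bytes -> bytes, writer required: signature aligns to signature
  geo.balance: no writer match
  string -> string, writer optional: geo.locale aligns to geo.locale
  bool -> bool, writer required: geo.primary aligns to geo.primary
  bool -> bool, writer optional: geo.verified aligns to geo.verified
  geo.latitude (writer side), unknown to reader
  violation R1 at blob
  violation R1 at geo.balance
  violation R4 at geo.locale
  violation R3 at height
  => backward: BREAKING (4)
forward analysis of Account with v1 as reader and v2 as writer:
  State -> State, writer required: severity aligns to severity
  Address -> Address, writer required: geo aligns to geo
  int64 -> int64, writer optional: seq aligns to seq
  bool -> float32, writer required: height aligns to height
  bytes -> bytes, writer required: signature aligns to signature
  blob (writer side), unknown to reader
  geo.latitude: no writer match
  string -> string, writer required: geo.locale aligns to geo.locale
  bool -> bool, writer required: geo.primary aligns to geo.primary
  bool -> bool, writer optional: geo.verified aligns to geo.verified
  geo.balance (writer side), unknown to reader
  violation R1 at geo.latitude
  violation R3 at height
  => forward: BREAKING (2)


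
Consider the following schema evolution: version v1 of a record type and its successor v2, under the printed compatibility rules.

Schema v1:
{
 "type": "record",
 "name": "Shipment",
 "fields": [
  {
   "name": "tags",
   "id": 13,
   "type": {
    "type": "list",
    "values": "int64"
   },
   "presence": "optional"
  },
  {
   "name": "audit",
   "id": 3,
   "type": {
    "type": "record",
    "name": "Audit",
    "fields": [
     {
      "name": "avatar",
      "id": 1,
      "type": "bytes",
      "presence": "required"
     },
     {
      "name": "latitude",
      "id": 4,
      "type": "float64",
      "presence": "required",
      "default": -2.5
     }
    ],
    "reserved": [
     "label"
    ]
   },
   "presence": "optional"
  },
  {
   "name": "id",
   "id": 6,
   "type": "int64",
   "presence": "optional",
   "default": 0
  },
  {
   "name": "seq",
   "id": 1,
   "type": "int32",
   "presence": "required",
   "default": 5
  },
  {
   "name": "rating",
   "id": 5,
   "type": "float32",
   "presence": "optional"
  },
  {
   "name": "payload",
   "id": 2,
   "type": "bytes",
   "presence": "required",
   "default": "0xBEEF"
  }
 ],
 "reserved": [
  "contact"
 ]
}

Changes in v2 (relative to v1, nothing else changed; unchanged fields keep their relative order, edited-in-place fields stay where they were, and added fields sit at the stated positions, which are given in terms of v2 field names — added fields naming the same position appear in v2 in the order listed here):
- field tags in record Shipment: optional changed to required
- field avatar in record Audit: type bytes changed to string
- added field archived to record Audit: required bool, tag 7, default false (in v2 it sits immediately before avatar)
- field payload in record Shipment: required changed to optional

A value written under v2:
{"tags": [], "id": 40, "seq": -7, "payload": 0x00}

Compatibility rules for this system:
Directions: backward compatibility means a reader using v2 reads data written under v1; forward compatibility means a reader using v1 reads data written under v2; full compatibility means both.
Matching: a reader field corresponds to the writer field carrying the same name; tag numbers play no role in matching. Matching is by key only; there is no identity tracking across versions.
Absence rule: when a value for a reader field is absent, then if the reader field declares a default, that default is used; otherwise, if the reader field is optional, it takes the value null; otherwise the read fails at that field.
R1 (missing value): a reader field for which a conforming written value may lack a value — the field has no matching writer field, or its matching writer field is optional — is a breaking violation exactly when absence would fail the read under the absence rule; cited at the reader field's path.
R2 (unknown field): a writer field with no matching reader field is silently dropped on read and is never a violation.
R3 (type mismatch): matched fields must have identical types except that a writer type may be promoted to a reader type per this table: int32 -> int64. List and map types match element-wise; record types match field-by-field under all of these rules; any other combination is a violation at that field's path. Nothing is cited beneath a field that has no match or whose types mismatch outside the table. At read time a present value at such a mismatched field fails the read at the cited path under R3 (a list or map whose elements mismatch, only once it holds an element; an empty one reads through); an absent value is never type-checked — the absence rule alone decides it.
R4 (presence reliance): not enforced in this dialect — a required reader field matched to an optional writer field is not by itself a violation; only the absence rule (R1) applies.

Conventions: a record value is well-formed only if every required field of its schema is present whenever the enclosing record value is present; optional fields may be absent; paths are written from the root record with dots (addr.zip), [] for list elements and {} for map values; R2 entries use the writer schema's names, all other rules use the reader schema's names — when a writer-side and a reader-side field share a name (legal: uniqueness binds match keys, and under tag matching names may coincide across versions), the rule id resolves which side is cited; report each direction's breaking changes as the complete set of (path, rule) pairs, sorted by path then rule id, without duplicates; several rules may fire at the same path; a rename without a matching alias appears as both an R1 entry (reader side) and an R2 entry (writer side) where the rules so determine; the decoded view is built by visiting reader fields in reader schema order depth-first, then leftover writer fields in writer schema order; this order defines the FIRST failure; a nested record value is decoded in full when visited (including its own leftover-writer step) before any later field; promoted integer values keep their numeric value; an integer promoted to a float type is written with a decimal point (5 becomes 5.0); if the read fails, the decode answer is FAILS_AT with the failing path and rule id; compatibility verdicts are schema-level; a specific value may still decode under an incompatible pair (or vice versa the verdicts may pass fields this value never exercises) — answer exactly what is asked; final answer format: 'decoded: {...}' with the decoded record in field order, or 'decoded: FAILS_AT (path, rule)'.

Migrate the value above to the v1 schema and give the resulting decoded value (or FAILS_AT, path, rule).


decoded: {"tags": [], "audit": null, "id": 40, "seq": -7, "rating": null, "payload": 0x00}

the writer's type comes first in each Shipment pair
migrating the Shipment value to v1:
  tags := []
  audit := null (not supplied -> null)
  id := 40
  seq := -7
  rating := null (not supplied -> null)
  payload := 0x00
  => decoded: {"tags": [], "audit": null, "id": 40, "seq": -7, "rating": null, "payload": 0x00}
ruling out the remaining Shipment differences:
  field tags in record Shipment: optional changed to required -> affects the rule determinations only; this particular Shipment value decodes identically
  field avatar in record Audit: type bytes changed to string -> affects the rule determinations only; this particular Shipment value decodes identically
  added field archived to record Audit: required bool, tag 7, default false (in v2 it sits immediately before avatar) -> triggers nothing under the printed rules; the Shipment answer is the same either way
  field payload in record Shipment: required changed to optional -> triggers nothing under the printed rules; the Shipment answer is the same either way


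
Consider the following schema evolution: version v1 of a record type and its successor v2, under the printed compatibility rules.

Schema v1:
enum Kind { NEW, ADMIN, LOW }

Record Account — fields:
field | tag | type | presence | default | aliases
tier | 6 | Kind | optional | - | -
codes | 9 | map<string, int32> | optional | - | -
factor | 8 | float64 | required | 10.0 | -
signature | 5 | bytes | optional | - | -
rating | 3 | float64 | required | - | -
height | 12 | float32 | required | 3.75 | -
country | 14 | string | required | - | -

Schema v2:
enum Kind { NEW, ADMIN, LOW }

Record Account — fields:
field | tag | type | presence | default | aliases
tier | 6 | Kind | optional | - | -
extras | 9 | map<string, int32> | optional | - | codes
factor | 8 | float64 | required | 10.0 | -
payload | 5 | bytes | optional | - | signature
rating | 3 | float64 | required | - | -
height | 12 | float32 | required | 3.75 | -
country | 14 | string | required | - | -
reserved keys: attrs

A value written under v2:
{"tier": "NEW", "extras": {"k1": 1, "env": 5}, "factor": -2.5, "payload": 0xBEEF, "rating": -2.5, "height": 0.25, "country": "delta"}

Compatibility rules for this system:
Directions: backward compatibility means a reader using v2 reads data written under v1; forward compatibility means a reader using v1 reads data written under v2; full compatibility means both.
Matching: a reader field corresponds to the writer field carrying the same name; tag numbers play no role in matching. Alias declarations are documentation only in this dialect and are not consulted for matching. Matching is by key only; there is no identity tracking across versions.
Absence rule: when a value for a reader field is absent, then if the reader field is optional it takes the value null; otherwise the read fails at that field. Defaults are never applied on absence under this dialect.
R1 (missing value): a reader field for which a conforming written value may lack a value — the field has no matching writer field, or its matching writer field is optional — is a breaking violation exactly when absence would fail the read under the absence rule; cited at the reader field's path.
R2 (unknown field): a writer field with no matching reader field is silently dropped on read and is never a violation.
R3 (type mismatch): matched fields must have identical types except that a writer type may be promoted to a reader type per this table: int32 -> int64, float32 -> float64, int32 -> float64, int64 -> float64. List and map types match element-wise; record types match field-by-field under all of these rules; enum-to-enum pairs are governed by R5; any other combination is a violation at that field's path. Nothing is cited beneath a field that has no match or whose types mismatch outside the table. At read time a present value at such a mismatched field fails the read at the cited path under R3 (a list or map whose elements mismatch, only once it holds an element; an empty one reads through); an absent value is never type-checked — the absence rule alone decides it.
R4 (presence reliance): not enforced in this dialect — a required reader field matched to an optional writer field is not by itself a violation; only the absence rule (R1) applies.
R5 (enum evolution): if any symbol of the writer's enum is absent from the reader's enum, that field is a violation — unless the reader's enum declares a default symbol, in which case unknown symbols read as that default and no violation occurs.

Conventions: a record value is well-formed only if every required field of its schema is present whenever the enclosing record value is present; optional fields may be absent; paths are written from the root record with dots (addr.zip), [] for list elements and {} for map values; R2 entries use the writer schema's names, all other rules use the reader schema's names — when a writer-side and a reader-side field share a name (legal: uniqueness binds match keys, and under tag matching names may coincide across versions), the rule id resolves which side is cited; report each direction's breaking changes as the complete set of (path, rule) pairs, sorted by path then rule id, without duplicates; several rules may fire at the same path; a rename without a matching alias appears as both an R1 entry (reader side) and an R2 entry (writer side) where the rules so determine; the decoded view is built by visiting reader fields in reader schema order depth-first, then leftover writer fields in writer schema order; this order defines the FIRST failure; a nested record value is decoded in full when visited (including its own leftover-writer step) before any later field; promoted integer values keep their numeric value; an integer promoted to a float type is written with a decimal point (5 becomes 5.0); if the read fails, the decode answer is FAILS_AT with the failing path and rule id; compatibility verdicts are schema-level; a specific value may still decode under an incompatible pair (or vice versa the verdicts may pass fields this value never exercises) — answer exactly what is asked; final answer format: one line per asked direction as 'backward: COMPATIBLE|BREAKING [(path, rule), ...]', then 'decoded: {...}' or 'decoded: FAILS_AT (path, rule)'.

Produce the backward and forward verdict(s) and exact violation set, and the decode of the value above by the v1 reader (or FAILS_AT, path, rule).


backward: COMPATIBLE []; forward: COMPATIBLE []; decoded: {"tier": "NEW", "codes": null, "factor": -2.5, "signature": null, "rating": -2.5, "height": 0.25, "country": "delta"}

the writer's type comes first in each Account pair
checking backward for Account: reader v2 against writer v1:
  writer optional, Kind -> Kind: reader tier maps from writer tier
  extras has no writer counterpart
  writer required, float64 -> float64: reader factor maps from writer factor
  payload has no writer counterpart
  writer required, float64 -> float64: reader rating maps from writer rating
  writer required, float32 -> float32: reader height maps from writer height
  writer required, string -> string: reader country maps from writer country
  writer field codes has no reader counterpart
  writer field signature has no reader counterpart
  => backward: COMPATIBLE
checking forward for Account: reader v1 against writer v2:
  writer optional, Kind -> Kind: reader tier maps from writer tier
  codes has no writer counterpart
  writer required, float64 -> float64: reader factor maps from writer factor
  signature has no writer counterpart
  writer required, float64 -> float64: reader rating maps from writer rating
  writer required, float32 -> float32: reader height maps from writer height
  writer required, string -> string: reader country maps from writer country
  writer field extras has no reader counterpart
  writer field payload has no reader counterpart
  => forward: COMPATIBLE
migrating the Account value to v1:
  tier := "NEW"
  codes := null (absent, optional -> null)
  factor := -2.5
  signature := null (absent, optional -> null)
  rating := -2.5
  height := 0.25
  country := "delta"
  writer extras: unknown -> dropped
  writer payload: unknown -> dropped
  => decoded: {"tier": "NEW", "codes": null, "factor": -2.5, "signature": null, "rating": -2.5, "height": 0.25, "country": "delta"}


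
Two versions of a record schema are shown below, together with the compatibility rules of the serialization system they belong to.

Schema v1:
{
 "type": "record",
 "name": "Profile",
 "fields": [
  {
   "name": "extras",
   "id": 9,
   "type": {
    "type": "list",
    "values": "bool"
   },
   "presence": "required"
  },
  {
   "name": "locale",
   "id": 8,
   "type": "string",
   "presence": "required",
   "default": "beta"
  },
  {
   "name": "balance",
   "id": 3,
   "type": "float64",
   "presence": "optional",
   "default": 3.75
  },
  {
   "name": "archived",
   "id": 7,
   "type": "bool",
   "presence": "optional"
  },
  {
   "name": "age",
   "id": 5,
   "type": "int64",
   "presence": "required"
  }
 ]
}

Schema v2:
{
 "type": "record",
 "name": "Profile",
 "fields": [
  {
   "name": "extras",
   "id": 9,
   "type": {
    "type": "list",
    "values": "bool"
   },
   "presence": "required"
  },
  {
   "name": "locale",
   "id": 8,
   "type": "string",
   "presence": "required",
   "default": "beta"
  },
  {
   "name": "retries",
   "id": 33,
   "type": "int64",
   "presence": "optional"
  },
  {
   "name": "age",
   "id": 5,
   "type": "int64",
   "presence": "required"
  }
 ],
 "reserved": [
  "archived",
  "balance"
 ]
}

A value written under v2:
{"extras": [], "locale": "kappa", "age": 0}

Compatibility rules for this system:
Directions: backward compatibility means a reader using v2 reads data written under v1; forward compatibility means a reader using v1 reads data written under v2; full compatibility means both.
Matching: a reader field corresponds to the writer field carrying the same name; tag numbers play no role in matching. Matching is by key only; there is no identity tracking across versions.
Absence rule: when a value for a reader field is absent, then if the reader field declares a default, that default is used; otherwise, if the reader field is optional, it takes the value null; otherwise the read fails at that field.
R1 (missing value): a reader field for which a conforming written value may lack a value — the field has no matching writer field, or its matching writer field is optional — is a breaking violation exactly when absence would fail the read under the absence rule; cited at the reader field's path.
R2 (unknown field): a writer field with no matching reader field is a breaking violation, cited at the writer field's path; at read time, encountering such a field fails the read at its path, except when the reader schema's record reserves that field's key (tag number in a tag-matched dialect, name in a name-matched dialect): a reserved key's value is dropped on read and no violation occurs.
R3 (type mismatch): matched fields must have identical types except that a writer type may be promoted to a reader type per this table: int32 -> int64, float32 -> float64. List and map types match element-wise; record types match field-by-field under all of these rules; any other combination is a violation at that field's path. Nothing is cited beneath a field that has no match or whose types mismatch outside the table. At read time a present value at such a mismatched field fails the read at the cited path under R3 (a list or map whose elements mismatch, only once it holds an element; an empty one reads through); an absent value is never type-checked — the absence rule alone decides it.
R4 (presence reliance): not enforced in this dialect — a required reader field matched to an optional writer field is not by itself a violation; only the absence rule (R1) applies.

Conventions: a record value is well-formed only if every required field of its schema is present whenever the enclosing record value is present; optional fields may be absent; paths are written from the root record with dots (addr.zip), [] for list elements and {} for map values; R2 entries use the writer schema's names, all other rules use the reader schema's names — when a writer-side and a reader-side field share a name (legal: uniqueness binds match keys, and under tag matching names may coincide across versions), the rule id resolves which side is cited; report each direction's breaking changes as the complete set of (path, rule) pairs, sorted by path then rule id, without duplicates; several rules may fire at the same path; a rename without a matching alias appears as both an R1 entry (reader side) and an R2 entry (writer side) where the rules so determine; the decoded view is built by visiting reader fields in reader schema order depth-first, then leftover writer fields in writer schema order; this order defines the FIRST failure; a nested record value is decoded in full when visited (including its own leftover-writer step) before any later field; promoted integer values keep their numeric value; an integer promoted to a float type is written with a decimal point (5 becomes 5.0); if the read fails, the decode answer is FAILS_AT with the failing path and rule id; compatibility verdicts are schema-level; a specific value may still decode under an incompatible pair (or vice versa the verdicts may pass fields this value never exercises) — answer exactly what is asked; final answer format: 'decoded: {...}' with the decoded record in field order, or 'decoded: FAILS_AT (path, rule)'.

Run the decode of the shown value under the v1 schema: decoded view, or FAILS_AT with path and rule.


decoded: {"extras": [], "locale": "kappa", "balance": 3.75, "archived": null, "age": 0}

in Profile below, arrows point writer -> reader
decoding the Profile value with the v1 reader:
  extras := []
  locale := "kappa"
  balance := 3.75 (absent -> default)
  archived := null (absent, optional -> null)
  age := 0
  => decoded: {"extras": [], "locale": "kappa", "balance": 3.75, "archived": null, "age": 0}
the other Profile changes do not affect what is asked:
  added field retries to record Profile: optional int64, tag 33 (in v2 it sits immediately before age) -> matters for Profile compatibility verdicts, not for this value's decode
  removed field archived from record Profile (its key "archived" joins the reserved list) -> inert under this dialect — no rule fires on Profile and the result does not move
  removed field balance from record Profile (its key "balance" joins the reserved list) -> inert under this dialect — no rule fires on Profile and the result does not move


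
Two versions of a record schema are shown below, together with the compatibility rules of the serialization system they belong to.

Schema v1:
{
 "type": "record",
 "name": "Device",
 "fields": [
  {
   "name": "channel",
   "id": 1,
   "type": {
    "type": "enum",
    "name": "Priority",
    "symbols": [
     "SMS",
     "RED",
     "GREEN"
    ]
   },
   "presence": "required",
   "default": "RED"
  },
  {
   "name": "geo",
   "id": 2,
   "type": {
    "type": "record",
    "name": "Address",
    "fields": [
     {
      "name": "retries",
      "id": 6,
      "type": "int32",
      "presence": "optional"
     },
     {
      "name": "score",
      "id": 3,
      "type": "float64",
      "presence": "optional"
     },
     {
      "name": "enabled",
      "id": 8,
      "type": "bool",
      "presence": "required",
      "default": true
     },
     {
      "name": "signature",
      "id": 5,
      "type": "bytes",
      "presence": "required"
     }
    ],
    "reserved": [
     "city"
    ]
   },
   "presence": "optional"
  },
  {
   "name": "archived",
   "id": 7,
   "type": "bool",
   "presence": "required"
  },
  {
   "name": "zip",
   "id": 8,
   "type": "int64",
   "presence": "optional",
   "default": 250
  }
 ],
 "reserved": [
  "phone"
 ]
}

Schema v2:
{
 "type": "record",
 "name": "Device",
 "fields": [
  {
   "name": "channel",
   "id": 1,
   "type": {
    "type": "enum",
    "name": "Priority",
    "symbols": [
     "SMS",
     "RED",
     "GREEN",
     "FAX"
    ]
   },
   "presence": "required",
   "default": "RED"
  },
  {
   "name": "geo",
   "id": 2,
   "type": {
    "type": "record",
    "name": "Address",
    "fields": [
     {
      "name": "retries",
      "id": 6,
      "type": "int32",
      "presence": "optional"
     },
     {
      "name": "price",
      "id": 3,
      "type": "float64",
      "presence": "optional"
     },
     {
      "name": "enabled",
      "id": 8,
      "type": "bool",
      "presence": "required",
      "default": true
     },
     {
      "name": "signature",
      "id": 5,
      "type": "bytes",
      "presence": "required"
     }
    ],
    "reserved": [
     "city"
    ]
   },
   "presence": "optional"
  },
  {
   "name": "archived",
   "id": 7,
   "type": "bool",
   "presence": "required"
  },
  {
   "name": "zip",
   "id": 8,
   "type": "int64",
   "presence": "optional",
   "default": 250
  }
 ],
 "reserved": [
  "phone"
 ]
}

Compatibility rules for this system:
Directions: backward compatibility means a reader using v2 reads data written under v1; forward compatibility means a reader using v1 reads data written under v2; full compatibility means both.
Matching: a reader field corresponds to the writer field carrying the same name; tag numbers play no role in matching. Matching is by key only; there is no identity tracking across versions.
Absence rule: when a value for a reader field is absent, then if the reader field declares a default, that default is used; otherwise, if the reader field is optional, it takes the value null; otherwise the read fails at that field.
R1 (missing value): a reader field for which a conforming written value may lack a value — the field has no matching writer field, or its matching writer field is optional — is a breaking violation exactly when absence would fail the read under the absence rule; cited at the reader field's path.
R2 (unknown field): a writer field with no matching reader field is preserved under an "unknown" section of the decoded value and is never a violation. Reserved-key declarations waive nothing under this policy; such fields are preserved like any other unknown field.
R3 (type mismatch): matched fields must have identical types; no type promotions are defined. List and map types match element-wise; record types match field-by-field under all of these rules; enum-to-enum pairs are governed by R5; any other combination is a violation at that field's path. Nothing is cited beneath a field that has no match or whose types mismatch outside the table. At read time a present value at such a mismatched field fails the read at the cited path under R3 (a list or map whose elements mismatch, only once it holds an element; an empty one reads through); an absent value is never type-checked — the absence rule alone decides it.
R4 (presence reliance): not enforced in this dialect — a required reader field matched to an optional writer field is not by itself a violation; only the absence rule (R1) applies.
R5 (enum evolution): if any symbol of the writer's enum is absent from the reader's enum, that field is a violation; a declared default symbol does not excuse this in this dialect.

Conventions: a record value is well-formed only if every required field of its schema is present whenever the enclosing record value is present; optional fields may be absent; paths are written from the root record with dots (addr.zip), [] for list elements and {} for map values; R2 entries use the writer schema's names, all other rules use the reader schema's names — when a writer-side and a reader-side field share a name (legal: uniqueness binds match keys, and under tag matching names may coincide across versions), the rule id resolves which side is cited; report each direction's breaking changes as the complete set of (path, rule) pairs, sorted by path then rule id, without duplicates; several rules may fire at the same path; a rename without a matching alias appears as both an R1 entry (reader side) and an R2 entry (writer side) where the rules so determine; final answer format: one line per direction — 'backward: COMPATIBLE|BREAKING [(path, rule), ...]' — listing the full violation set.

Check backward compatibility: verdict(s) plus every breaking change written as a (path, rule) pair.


backward: COMPATIBLE []

in Device below, arrows point writer -> reader
backward on Device — v2 reading data written by v1:
  channel <- channel (Priority -> Priority, writer required)
  geo <- geo (Address -> Address, writer optional)
  archived <- archived (bool -> bool, writer required)
  zip <- zip (int64 -> int64, writer optional)
  geo.retries <- geo.retries (int32 -> int32, writer optional)
  geo.price has no writer counterpart
  geo.enabled <- geo.enabled (bool -> bool, writer required)
  geo.signature <- geo.signature (bytes -> bytes, writer required)
  leftover writer field: geo.score
  => backward verdict for Device: COMPATIBLE, no violations
ruling out the remaining Device differences:
  enum Priority (field channel in record Device): symbol FAX added -> fires only in the forward direction of Device, which is not asked here
  renamed field score to price in record Address -> fires no rule on Device, leaving the asked answer as it is


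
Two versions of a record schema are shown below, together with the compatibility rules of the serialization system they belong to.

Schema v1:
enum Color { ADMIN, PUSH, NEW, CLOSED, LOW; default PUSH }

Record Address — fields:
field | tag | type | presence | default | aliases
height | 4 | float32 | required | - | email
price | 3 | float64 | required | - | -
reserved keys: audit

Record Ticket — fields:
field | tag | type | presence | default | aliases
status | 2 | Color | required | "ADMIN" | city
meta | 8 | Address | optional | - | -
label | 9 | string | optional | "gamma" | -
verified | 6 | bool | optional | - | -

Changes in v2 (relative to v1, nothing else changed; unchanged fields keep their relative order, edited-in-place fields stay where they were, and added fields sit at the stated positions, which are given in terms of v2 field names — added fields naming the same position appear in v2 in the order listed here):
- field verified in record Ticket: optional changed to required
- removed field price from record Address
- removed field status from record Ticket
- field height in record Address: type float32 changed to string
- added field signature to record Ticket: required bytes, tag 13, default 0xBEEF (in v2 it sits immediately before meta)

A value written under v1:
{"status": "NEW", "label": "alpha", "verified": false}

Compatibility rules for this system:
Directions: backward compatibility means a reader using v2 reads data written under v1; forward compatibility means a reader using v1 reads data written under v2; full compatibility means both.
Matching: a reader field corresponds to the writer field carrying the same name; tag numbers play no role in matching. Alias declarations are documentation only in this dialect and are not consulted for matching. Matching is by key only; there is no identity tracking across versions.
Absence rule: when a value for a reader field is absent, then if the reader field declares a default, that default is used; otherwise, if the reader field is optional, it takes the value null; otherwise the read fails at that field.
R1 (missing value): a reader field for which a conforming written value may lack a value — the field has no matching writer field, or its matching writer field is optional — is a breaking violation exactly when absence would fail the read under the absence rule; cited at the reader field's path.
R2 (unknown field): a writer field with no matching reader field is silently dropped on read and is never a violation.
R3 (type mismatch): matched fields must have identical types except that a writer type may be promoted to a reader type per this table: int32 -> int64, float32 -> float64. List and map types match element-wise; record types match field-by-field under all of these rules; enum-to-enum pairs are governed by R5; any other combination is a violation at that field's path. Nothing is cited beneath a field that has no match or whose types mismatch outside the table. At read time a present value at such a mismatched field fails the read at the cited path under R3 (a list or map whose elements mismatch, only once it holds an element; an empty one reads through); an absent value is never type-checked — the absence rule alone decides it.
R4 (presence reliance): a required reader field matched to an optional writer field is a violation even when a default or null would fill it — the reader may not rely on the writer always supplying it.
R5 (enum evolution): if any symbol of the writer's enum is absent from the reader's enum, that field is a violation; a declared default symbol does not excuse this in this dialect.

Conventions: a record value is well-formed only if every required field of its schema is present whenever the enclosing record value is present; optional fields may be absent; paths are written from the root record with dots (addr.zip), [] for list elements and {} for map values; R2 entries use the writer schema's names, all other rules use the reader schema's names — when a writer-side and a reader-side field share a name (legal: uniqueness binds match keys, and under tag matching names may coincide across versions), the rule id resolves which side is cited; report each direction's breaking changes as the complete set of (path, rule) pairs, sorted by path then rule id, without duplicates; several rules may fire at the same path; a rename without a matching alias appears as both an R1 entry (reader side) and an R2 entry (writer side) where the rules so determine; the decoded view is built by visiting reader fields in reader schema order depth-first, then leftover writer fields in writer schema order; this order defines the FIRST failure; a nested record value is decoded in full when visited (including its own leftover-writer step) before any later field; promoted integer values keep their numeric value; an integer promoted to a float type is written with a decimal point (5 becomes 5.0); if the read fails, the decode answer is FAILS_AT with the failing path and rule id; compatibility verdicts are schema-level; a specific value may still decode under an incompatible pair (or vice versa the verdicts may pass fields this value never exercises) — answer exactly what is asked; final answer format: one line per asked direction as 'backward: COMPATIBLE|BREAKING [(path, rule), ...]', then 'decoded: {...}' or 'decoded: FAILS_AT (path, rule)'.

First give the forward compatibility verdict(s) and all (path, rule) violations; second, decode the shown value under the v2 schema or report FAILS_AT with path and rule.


forward: BREAKING [(meta.height, R3), (meta.price, R1)]; decoded: {"signature": 0xBEEF, "meta": null, "label": "alpha", "verified": false}

each type pair in Ticket: writer, then reader
checking forward for Ticket: reader v1 against writer v2:
  no writer field matches reader status
  meta: Address -> Address, writer optional; from meta
  label: string -> string, writer optional; from label
  verified: bool -> bool, writer required; from verified
  writer signature: unknown to reader
  meta.height: string -> float32, writer required; from meta.height
  no writer field matches reader meta.price
  rule R3 violated at meta.height
  rule R1 violated at meta.price
  => forward verdict for Ticket: BREAKING, 2 violation(s)
decode walk for Ticket under reader schema v2:
  signature := 0xBEEF (no value, default fills)
  meta := null (not supplied -> null)
  label := "alpha"
  verified := false
  writer status: unmatched, discarded
  => decoded: {"signature": 0xBEEF, "meta": null, "label": "alpha", "verified": false}
ruling out the remaining Ticket differences:
  field verified in record Ticket: optional changed to required -> fires only in the backward direction of Ticket, which is not asked here
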